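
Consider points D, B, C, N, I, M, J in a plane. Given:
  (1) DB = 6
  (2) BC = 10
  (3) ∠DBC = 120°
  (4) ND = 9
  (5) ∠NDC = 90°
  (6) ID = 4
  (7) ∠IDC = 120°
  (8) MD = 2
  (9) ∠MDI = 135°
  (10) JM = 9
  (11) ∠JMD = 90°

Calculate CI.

Step 1: By the law of cosines on triangle CBD: CD² = 10² + 6² − 2·10·6·cos(120°) = 196, so CD = 14.
Step 2: By the law of cosines on triangle CDI: CI² = 14² + 4² − 2·14·4·cos(120°) = 268, so CI = 2·√67.

Therefore, the length of CI = 2·√67.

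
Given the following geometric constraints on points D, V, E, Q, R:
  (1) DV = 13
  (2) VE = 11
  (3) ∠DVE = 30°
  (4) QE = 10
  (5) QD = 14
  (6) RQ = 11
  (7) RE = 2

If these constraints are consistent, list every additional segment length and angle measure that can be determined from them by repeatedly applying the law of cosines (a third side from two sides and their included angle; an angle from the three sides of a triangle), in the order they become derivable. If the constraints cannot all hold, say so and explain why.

The constraints are consistent. Derivable facts, in order:
After 1 step:
- DE ≈ 6.51
- ∠EQR = 9.47°
- ∠ERQ = 55.38°
- ∠QER = 115.15°
After 2 steps:
- ∠DEQ = 114.37°
- ∠DEV = 92.28°
- ∠DQE = 25.04°
- ∠EDQ = 40.59°
- ∠EDV = 57.72°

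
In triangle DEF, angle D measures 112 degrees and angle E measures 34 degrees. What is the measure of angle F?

angle F = 180 - 112 - 34 = 34 degrees.

34 degrees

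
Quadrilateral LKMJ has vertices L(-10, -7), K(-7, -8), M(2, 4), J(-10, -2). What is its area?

Using the Shoelace formula for a quadrilateral (vertices in order):
Area = (1/2)|sum of (x_i * y_(i+1) - x_(i+1) * y_i)|
Terms: (-10*-8 - -7*-7) = 31, (-7*4 - 2*-8) = -12, (2*-2 - -10*4) = 36, (-10*-7 - -10*-2) = 50
Sum = 105
Area = (1/2)(105) = 105/2

105/2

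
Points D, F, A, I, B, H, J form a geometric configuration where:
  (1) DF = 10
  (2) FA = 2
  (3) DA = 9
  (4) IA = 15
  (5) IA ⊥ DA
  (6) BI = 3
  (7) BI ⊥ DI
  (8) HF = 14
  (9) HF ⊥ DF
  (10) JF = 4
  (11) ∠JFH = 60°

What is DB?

Step 1: By the law of cosines on triangle DAI: DI² = 9² + 15² − 2·9·15·cos(90°) = 306, so DI = 3·√34.
Step 2: By the law of cosines on triangle DIB: DB² = (3·√34)² + 3² − 2·3·√34·3·cos(90°) = 315, so DB = 3·√35.

Therefore, the length of DB = 3·√35.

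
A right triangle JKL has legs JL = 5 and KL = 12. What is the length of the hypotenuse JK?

JK = sqrt(5^2 + 12^2) = sqrt(169) = 13

13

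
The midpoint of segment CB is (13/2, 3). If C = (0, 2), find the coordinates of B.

Using the midpoint formula: M = ((x1 + x2)/2, (y1 + y2)/2)
We know M = (13/2, 3) and C = (0, 2)
For x: 13/2 = (0 + x2)/2, so x2 = 2*13/2 - 0 = 13
For y: 3 = (2 + y2)/2, so y2 = 2*3 - 2 = 4
B = (13, 4)

(13, 4)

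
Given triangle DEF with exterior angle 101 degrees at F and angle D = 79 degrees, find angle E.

The exterior angle theorem states that an exterior angle equals the sum of the two non-adjacent interior angles.
So 101 = 79 + angle E, which gives angle E = 101 - 79 = 22 degrees.

22 degrees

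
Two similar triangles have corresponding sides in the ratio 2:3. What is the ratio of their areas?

Area scales with the square of linear dimensions. If every length is multiplied by 2/3, then the area is multiplied by (2/3)^2 = 4/9.
The area ratio is 4:9.

4:9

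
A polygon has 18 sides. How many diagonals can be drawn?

The number of diagonals in an n-gon is n(n - 3)/2.
For n = 18: 18(18 - 3)/2 = 18 × 15 / 2 = 135.

135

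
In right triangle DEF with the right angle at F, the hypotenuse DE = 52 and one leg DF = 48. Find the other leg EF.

EF = sqrt(52^2 - 48^2) = sqrt(400) = 20

20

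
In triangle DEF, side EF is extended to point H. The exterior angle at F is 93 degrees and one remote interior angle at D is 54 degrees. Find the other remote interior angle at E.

By the exterior angle theorem: exterior angle = sum of remote interior angles.
93 = 54 + angle E
angle E = 93 - 54 = 39 degrees

39 degrees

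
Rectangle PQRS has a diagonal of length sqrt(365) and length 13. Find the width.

The diagonal of a rectangle forms a right triangle with the two sides.
Rearranging the Pythagorean theorem: missing side = sqrt(d^2 - known^2).
= sqrt(365 - 169) = sqrt(196) = 14.

14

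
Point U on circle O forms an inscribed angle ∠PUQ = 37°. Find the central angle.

Central angle = 2 × 37° = 74° (inscribed angle theorem).

74°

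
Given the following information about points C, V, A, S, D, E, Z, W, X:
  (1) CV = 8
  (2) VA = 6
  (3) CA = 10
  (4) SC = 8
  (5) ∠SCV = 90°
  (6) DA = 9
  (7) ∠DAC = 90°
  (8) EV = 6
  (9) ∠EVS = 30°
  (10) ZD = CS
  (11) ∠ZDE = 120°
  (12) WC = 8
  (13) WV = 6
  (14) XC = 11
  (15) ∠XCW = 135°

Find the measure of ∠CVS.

Step 1: By the law of cosines on triangle VCS: VS² = 8² + 8² − 2·8·8·cos(90°) = 128, so VS = 8·√2.
Step 2: By the inverse law of cosines on triangle CVS: cos(∠CVS) = (8² + (8·√2)² − 8²) / (2·8·8·√2) = 128/181.02 = 0.7071, so ∠CVS = 45°.

Therefore, the measure of angle ∠CVS = 45°.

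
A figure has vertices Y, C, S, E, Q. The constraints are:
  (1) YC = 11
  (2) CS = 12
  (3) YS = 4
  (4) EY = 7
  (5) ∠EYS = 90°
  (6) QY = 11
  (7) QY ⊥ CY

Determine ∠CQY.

Step 1: By the law of cosines on triangle QYC: QC² = 11² + 11² − 2·11·11·cos(90°) = 242, so QC = 11·√2.
Step 2: By the inverse law of cosines on triangle CQY: cos(∠CQY) = ((11·√2)² + 11² − 11²) / (2·11·√2·11) = 242/342.24 = 0.7071, so ∠CQY = 45°.

Therefore, the measure of angle ∠CQY = 45°.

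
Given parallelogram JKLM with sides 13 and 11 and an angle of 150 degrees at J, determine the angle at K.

Consecutive angles are supplementary: angle K = 180 - 150 = 30 degrees.

30 degrees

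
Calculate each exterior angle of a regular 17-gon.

Each exterior angle of a regular n-gon is 360 / n.
For n = 17: 360 / 17 = 360/17 degrees.

360/17 degrees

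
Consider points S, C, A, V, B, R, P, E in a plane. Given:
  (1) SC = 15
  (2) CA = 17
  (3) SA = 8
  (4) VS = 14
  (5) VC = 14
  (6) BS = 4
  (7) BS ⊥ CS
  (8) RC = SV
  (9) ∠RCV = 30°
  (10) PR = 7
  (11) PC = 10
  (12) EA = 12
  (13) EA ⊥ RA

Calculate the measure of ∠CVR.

From the given relations: RC = SV = 14.
Step 1: By the law of cosines on triangle VCR: VR² = 14² + 14² − 2·14·14·cos(30°) = 52.52, so VR ≈ 7.25.
Step 2: By the inverse law of cosines on triangle CVR: cos(∠CVR) = (14² + 7.25² − 14²) / (2·14·7.25) = 52.52/202.91 = 0.2588, so ∠CVR = 75°.

Therefore, the measure of angle ∠CVR = 75°.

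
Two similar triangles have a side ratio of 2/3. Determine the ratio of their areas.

Area ratio = (side ratio)^2 = (2/3)^2 = 4:9.

4:9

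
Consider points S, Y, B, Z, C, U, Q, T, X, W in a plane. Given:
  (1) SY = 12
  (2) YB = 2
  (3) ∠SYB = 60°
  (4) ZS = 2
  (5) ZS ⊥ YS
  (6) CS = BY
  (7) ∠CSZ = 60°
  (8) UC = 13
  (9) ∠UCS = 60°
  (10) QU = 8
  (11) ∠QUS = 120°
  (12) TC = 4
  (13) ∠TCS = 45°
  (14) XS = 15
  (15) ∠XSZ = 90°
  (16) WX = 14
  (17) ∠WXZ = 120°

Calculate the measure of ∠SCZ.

From the given relations: CS = BY = 2.
Step 1: By the law of cosines on triangle CSZ: CZ² = 2² + 2² − 2·2·2·cos(60°) = 4, so CZ = 2.
Step 2: By the inverse law of cosines on triangle SCZ: cos(∠SCZ) = (2² + 2² − 2²) / (2·2·2) = 4/8 = 0.5, so ∠SCZ = 60°.

Therefore, the measure of angle ∠SCZ = 60°.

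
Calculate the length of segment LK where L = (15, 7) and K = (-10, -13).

d = sqrt((-25)^2 + (-20)^2) = sqrt(1025) = 5*sqrt(41)

5*sqrt(41)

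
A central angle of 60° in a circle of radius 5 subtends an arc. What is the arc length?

The full circumference is 2πr = 2π(5) = 10*pi.
The arc spans 60° out of 360°, which is a fraction of 1/6.
Arc length = 10*pi × 1/6 = 5*pi/3.

5*pi/3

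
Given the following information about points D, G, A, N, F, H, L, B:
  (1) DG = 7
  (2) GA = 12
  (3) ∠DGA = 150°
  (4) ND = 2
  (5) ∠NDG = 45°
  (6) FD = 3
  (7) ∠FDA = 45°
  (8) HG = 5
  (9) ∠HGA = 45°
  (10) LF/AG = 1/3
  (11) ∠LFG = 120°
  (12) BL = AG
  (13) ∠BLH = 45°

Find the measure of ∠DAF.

Step 1: By the law of cosines on triangle AGD: AD² = 12² + 7² − 2·12·7·cos(150°) = 338.49, so AD ≈ 18.4.
Step 2: By the law of cosines on triangle ADF: AF² = 18.4² + 3² − 2·18.4·3·cos(45°) = 269.44, so AF ≈ 16.41.
Step 3: By the inverse law of cosines on triangle DAF: cos(∠DAF) = (18.4² + 16.41² − 3²) / (2·18.4·16.41) = 598.93/603.99 = 0.9916, so ∠DAF = 7.43°.

Therefore, the measure of angle ∠DAF = 7.43°.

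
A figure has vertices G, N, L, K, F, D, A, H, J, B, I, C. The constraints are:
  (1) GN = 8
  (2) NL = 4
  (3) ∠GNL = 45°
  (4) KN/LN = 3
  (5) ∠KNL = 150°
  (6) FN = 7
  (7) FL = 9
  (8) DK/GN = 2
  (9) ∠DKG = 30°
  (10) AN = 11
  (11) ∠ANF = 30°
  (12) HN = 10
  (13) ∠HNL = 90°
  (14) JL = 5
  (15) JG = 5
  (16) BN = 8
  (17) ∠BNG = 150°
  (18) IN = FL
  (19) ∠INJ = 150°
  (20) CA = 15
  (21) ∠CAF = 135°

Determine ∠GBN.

Step 1: By the law of cosines on triangle BNG: BG² = 8² + 8² − 2·8·8·cos(150°) = 238.85, so BG ≈ 15.45.
Step 2: By the inverse law of cosines on triangle GBN: cos(∠GBN) = (15.45² + 8² − 8²) / (2·15.45·8) = 238.85/247.28 = 0.9659, so ∠GBN = 15°.

Therefore, the measure of angle ∠GBN = 15°.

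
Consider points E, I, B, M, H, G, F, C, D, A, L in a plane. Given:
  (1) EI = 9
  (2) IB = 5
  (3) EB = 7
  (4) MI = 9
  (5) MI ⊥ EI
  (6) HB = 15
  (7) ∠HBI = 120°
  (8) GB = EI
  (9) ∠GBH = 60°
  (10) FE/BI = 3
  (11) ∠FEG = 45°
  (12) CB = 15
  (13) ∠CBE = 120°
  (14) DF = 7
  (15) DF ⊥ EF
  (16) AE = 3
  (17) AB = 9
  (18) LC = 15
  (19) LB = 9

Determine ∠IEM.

Step 1: By the law of cosines on triangle EIM: EM² = 9² + 9² − 2·9·9·cos(90°) = 162, so EM = 9·√2.
Step 2: By the inverse law of cosines on triangle IEM: cos(∠IEM) = (9² + (9·√2)² − 9²) / (2·9·9·√2) = 162/229.1 = 0.7071, so ∠IEM = 45°.

Therefore, the measure of angle ∠IEM = 45°.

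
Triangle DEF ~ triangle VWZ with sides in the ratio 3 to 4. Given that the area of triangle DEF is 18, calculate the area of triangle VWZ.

The ratio of areas of similar triangles = (side ratio)^2.
Side ratio = 3:4, so area ratio = 9:16.
Area of VWZ / Area of DEF = 16/9
Area of VWZ = 18 * 16/9 = 32

32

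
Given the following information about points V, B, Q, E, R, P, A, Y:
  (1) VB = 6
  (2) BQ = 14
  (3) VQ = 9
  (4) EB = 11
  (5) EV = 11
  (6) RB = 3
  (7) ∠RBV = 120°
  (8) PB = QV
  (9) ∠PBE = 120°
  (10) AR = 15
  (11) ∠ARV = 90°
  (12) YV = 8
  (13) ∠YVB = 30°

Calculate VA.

Step 1: By the law of cosines on triangle VBR: VR² = 6² + 3² − 2·6·3·cos(120°) = 63, so VR = 3·√7.
Step 2: By the law of cosines on triangle VRA: VA² = (3·√7)² + 15² − 2·3·√7·15·cos(90°) = 288, so VA = 12·√2.

Therefore, the length of VA = 12·√2.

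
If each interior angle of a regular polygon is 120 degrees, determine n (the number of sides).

Exterior angle = 180 - 120 = 60. n = 360 / 60 = 6.

6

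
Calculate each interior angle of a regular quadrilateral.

Each interior angle of a regular n-gon is (n - 2) * 180 / n.
For n = 4: (4 - 2) * 180 / 4 = 360/4 = 90 degrees.

90 degrees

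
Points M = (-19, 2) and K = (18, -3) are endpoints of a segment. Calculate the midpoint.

M = ((x₁ + x₂)/2, (y₁ + y₂)/2)
= ((-19 + 18)/2, (2 + -3)/2)
= (-1/2, -1/2) = (-1/2, -1/2)

(-1/2, -1/2)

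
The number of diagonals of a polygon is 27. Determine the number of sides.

Using d = n(n - 3)/2, we solve 27 = n(n - 3)/2.
So n(n - 3) = 54.
Testing n = 9: 9 * 6 = 54 = 54. Correct.
The polygon has 9 sides.

9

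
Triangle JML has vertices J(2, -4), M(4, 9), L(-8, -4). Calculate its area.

The Shoelace formula computes the area from vertex coordinates by summing cross products.
For vertices (2,-4), (4,9), (-8,-4):
Signed sum = 2*9 - 4*-4 + 4*-4 - -8*9 + -8*-4 - 2*-4
= 34 + 56 + 40 = 130
Area = (1/2)|130| = 65.

65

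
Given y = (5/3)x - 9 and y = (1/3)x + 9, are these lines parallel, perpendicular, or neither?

Slope of line 1: m1 = 5/3
Slope of line 2: m2 = 1/3
m1 != m2 and m1*m2 = 5/9 != -1. Neither.

Neither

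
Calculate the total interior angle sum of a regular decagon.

The sum of interior angles of an n-sided polygon is (n - 2) * 180.
For n = 10: (10 - 2) * 180 = 8 * 180 = 1440 degrees.

1440 degrees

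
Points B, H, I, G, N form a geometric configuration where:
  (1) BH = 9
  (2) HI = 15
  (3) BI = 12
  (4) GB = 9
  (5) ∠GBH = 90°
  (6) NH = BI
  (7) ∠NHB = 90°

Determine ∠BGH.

Step 1: By the law of cosines on triangle GBH: GH² = 9² + 9² − 2·9·9·cos(90°) = 162, so GH = 9·√2.
Step 2: By the inverse law of cosines on triangle BGH: cos(∠BGH) = (9² + (9·√2)² − 9²) / (2·9·9·√2) = 162/229.1 = 0.7071, so ∠BGH = 45°.

Therefore, the measure of angle ∠BGH = 45°.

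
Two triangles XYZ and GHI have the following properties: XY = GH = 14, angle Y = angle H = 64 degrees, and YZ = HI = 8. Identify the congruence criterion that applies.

Consider the given information: XY = GH = 14, angle Y = angle H = 64 degrees, and YZ = HI = 8
This is not AAS or HL: AAS requires two angles and a non-included side. HL only applies to right triangles with matching hypotenuse and leg.
The correct criterion is SAS. Two pairs of corresponding sides and the included angle are equal (Side-Angle-Side).

SAS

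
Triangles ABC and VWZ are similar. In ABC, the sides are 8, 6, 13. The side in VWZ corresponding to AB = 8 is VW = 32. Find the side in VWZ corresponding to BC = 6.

Since the triangles are similar, the ratio of corresponding sides is constant.
Scale factor k = VW / AB = 32 / 8 = 4
WZ = k * BC = 4 * 6 = 24

24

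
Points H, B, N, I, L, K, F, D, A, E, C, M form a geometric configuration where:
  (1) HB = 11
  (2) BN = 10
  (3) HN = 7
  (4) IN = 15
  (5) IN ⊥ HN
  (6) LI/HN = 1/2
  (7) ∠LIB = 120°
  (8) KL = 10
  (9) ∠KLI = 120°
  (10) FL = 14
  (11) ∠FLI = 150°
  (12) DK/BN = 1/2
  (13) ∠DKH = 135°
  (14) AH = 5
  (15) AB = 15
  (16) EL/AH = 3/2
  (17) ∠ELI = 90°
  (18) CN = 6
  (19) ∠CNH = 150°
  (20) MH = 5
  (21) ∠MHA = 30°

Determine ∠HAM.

Step 1: By the law of cosines on triangle AHM: AM² = 5² + 5² − 2·5·5·cos(30°) = 6.7, so AM ≈ 2.59.
Step 2: By the inverse law of cosines on triangle HAM: cos(∠HAM) = (5² + 2.59² − 5²) / (2·5·2.59) = 6.7/25.88 = 0.2588, so ∠HAM = 75°.

Therefore, the measure of angle ∠HAM = 75°.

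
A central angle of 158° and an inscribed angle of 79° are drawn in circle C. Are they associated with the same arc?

By the inscribed angle theorem, if both angles subtend the same arc, the inscribed angle must be half the central angle.
Half of 158° = 79°, which equals the given inscribed angle of 79°.
Therefore, yes, they correspond to the same arc.

Yes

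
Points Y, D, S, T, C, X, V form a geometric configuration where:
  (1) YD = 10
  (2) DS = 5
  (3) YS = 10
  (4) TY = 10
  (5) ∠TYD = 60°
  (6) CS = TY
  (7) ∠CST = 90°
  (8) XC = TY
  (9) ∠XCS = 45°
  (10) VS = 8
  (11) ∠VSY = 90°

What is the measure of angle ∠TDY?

Step 1: By the law of cosines on triangle DYT: DT² = 10² + 10² − 2·10·10·cos(60°) = 100, so DT = 10.
Step 2: By the inverse law of cosines on triangle TDY: cos(∠TDY) = (10² + 10² − 10²) / (2·10·10) = 100/200 = 0.5, so ∠TDY = 60°.

Therefore, the measure of angle ∠TDY = 60°.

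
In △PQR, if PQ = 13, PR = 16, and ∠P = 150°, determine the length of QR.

Law of cosines: QR^2 = 13^2 + 16^2 - 2(13)(16)cos(150°) = 208*sqrt(3) + 425, so QR = sqrt(208*sqrt(3) + 425).

sqrt(208*sqrt(3) + 425)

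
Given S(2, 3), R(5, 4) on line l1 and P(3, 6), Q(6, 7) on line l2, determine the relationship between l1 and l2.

Slope of line 1: m1 = (4 - 3)/(5 - 2) = 1/3 = 1/3
Slope of line 2: m2 = (7 - 6)/(6 - 3) = 1/3 = 1/3
m1 = m2, so the lines are parallel.

Parallel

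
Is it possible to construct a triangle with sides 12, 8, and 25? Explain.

Check the triangle inequality: 12 + 8 = 20 ≤ 25.
Since the sum of two sides does not exceed the third, no triangle can be formed.

No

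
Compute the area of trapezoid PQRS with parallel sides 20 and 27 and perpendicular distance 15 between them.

Area = (20 + 27) * 15 / 2 = 705 / 2 = 705/2

705/2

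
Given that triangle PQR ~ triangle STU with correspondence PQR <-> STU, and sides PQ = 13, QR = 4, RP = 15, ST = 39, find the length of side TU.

Similar triangles have proportional sides. Setting up the proportion:
ST / PQ = TU / QR
39 / 13 = TU / 4
TU = 4 * 39 / 13 = 12.

12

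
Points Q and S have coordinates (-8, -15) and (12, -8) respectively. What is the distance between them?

d = sqrt((12 - -8)^2 + (-8 - -15)^2)
d = sqrt(20^2 + 7^2)
d = sqrt(400 + 49)
d = sqrt(449)

sqrt(449)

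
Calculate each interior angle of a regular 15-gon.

Each interior angle of a regular n-gon is (n - 2) * 180 / n.
For n = 15: (15 - 2) * 180 / 15 = 2340/15 = 156 degrees.

156 degrees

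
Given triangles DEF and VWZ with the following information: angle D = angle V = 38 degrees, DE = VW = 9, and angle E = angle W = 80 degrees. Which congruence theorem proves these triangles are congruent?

The given information matches ASA: Two pairs of corresponding angles and the included side are equal (Angle-Side-Angle).

ASA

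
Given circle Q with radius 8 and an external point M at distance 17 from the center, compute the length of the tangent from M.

The tangent, radius, and line from the external point to the center form a right triangle.
The right angle is where the tangent meets the radius.
By the Pythagorean theorem: tangent² + 8² = 17²
tangent² = 289 - 64 = 225
tangent = 15

15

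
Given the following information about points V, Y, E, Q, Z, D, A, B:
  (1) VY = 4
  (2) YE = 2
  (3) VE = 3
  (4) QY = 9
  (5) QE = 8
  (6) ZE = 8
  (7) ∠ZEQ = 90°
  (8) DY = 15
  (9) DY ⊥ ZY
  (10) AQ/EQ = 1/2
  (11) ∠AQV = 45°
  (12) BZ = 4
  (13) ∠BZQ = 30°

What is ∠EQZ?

Step 1: By the law of cosines on triangle QEZ: QZ² = 8² + 8² − 2·8·8·cos(90°) = 128, so QZ = 8·√2.
Step 2: By the inverse law of cosines on triangle EQZ: cos(∠EQZ) = (8² + (8·√2)² − 8²) / (2·8·8·√2) = 128/181.02 = 0.7071, so ∠EQZ = 45°.

Therefore, the measure of angle ∠EQZ = 45°.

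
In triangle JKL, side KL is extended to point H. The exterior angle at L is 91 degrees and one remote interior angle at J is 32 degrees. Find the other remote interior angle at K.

The exterior angle theorem states that an exterior angle equals the sum of the two non-adjacent interior angles.
So 91 = 32 + angle K, which gives angle K = 91 - 32 = 59 degrees.

59 degrees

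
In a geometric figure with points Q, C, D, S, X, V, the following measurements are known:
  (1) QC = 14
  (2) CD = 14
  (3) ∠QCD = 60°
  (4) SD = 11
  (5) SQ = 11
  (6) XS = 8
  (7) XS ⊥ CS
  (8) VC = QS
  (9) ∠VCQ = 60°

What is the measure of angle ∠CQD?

Step 1: By the law of cosines on triangle QCD: QD² = 14² + 14² − 2·14·14·cos(60°) = 196, so QD = 14.
Step 2: By the inverse law of cosines on triangle CQD: cos(∠CQD) = (14² + 14² − 14²) / (2·14·14) = 196/392 = 0.5, so ∠CQD = 60°.

Therefore, the measure of angle ∠CQD = 60°.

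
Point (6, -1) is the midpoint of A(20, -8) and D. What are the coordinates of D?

Using the midpoint formula: M = ((x1 + x2)/2, (y1 + y2)/2)
We know M = (6, -1) and A = (20, -8)
For x: 6 = (20 + x2)/2, so x2 = 2*6 - 20 = -8
For y: -1 = (-8 + y2)/2, so y2 = 2*-1 - -8 = 6
D = (-8, 6)

(-8, 6)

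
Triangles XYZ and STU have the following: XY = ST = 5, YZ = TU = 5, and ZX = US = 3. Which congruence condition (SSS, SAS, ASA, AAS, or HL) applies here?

The given information matches SSS: All three pairs of corresponding sides are equal (Side-Side-Side).

SSS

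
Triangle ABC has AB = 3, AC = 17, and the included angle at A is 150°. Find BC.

When two sides and the included angle are known, the law of cosines gives the third side.
c^2 = a^2 + b^2 - 2ab cos(C) generalizes the Pythagorean theorem to non-right triangles.
Here: BC^2 = 9 + 289 - 102*(-sqrt(3)/2) = 51*sqrt(3) + 298
BC = sqrt(51*sqrt(3) + 298)

sqrt(51*sqrt(3) + 298)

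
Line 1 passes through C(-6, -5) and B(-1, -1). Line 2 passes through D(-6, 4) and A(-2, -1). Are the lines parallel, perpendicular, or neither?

Slope of line 1: m1 = (-1 - -5)/(-1 - -6) = 4/5 = 4/5
Slope of line 2: m2 = (-1 - 4)/(-2 - -6) = -5/4 = -5/4
Two lines are perpendicular when the product of their slopes is -1 (negative reciprocals).
m1 * m2 = (4/5) * (-5/4) = -1, confirming perpendicularity.

Perpendicular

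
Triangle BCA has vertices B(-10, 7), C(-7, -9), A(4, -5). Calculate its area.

Shoelace: Area = (1/2)|-10(-9--5) + -7(-5-7) + 4(7--9)| = (1/2)(188) = 94

94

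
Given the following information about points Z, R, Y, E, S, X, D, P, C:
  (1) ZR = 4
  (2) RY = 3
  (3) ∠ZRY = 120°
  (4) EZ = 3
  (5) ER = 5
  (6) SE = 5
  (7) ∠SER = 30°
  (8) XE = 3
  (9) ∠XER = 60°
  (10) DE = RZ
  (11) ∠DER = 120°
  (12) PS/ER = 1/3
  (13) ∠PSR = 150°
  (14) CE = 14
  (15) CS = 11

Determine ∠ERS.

Step 1: By the law of cosines on triangle RES: RS² = 5² + 5² − 2·5·5·cos(30°) = 6.7, so RS ≈ 2.59.
Step 2: By the inverse law of cosines on triangle ERS: cos(∠ERS) = (5² + 2.59² − 5²) / (2·5·2.59) = 6.7/25.88 = 0.2588, so ∠ERS = 75°.

Therefore, the measure of angle ∠ERS = 75°.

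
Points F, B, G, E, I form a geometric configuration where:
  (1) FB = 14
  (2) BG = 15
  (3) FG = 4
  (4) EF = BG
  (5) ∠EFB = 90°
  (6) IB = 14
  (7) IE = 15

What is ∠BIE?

From the given relations: EF = BG = 15.
Step 1: By the law of cosines on triangle BFE: BE² = 14² + 15² − 2·14·15·cos(90°) = 421, so BE ≈ 20.52.
Step 2: By the inverse law of cosines on triangle BIE: cos(∠BIE) = (14² + 15² − 20.52²) / (2·14·15) = 0/420 = 0, so ∠BIE = 90°.

Therefore, the measure of angle ∠BIE = 90°.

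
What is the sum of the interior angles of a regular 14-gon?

The sum of interior angles of an n-sided polygon is (n - 2) * 180.
For n = 14: (14 - 2) * 180 = 12 * 180 = 2160 degrees.

2160 degrees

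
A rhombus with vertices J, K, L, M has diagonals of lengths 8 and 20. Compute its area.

Area = (8 * 20) / 2 = 160 / 2 = 80

80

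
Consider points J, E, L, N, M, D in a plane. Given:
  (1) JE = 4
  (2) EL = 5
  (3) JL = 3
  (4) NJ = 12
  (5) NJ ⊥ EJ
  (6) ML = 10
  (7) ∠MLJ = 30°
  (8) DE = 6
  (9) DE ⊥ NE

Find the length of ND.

Step 1: By the law of cosines on triangle EJN: EN² = 4² + 12² − 2·4·12·cos(90°) = 160, so EN = 4·√10.
Step 2: By the law of cosines on triangle NED: ND² = (4·√10)² + 6² − 2·4·√10·6·cos(90°) = 196, so ND = 14.

Therefore, the length of ND = 14.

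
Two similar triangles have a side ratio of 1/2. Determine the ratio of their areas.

Area scales with the square of linear dimensions. If every length is multiplied by 1/2, then the area is multiplied by (1/2)^2 = 1/4.
The area ratio is 1:4.

1:4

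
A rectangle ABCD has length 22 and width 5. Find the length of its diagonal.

A rectangle's diagonal splits it into two right triangles, with the diagonal as the hypotenuse.
By the Pythagorean theorem, d^2 = 22^2 + 5^2 = 509.
Therefore d = sqrt(509).

sqrt(509)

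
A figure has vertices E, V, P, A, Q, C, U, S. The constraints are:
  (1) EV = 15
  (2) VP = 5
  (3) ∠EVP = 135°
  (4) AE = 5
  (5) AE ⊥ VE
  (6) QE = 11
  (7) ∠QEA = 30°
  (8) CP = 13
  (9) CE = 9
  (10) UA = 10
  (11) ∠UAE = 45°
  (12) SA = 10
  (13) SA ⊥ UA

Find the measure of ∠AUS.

Step 1: By the law of cosines on triangle UAS: US² = 10² + 10² − 2·10·10·cos(90°) = 200, so US = 10·√2.
Step 2: By the inverse law of cosines on triangle AUS: cos(∠AUS) = (10² + (10·√2)² − 10²) / (2·10·10·√2) = 200/282.84 = 0.7071, so ∠AUS = 45°.

Therefore, the measure of angle ∠AUS = 45°.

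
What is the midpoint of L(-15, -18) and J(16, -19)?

The midpoint is the point halfway along the segment.
Move half the horizontal distance: -15 + (16 - -15)/2 = -15 + 31/2 = 1/2
Move half the vertical distance: -18 + (-19 - -18)/2 = -18 + -1/2 = -37/2
Midpoint = (1/2, -37/2)

(1/2, -37/2)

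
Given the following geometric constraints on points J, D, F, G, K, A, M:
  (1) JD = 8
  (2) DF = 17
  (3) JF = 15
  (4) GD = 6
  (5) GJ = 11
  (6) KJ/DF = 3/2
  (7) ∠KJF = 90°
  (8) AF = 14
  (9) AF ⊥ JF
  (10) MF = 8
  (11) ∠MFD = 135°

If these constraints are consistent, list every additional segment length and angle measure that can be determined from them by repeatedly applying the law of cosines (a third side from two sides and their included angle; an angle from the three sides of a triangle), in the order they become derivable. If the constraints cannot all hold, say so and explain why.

The constraints are consistent. Derivable facts, in order:
After 1 step:
- DM ≈ 23.35
- FK ≈ 29.58
- JA ≈ 20.52
- ∠DFJ = 28.07°
- ∠DGJ = 45.21°
- ∠DJF = 90°
- ∠DJG = 32.16°
- ∠FDJ = 61.93°
- ∠GDJ = 102.64°
After 2 steps:
- ∠AJF = 43.03°
- ∠DMF = 30.98°
- ∠FAJ = 46.97°
- ∠FDM = 14.02°
- ∠FKJ = 30.47°
- ∠JFK = 59.53°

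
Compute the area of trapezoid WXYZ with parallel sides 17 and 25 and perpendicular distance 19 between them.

A trapezoid's area equals the midsegment times the height.
The midsegment is (17 + 25) / 2 = 21.
Area = 21 * 19 = 399.

399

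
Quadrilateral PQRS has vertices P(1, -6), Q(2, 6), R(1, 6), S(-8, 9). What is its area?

Shoelace: sum of cross terms = 120, Area = (1/2)|120| = 60

60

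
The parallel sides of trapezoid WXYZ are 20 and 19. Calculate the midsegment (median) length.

The midsegment (median) of a trapezoid connects the midpoints of the non-parallel sides.
Its length is the average of the two bases: (20 + 19) / 2 = 39/2.

39/2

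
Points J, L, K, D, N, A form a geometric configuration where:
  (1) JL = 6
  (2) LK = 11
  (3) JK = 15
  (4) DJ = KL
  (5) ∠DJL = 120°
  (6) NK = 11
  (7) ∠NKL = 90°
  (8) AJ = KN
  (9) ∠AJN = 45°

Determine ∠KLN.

Step 1: By the law of cosines on triangle LKN: LN² = 11² + 11² − 2·11·11·cos(90°) = 242, so LN = 11·√2.
Step 2: By the inverse law of cosines on triangle KLN: cos(∠KLN) = (11² + (11·√2)² − 11²) / (2·11·11·√2) = 242/342.24 = 0.7071, so ∠KLN = 45°.

Therefore, the measure of angle ∠KLN = 45°.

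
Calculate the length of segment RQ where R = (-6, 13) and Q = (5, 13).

The horizontal distance is |5 - -6| = 11 and the vertical distance is |13 - 13| = 0.
By the Pythagorean theorem, d = sqrt(11^2 + 0^2) = sqrt(121) = 11.

11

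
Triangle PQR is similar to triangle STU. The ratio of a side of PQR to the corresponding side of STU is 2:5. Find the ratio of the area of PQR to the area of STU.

The ratio of areas of similar triangles equals the square of the side ratio.
Side ratio = 2:5
Area ratio = (2/5)^2 = 4/25 = 4:25

4:25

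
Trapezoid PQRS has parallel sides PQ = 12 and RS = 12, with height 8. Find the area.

Area of a trapezoid = (base1 + base2) * height / 2
Area = (12 + 12) * 8 / 2
Area = 24 * 8 / 2
Area = 192 / 2
Area = 96

96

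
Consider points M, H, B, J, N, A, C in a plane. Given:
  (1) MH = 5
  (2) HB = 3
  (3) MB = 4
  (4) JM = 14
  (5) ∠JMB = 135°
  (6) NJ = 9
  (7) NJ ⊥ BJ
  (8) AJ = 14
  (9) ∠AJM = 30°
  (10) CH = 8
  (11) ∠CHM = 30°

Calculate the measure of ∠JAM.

Step 1: By the law of cosines on triangle AJM: AM² = 14² + 14² − 2·14·14·cos(30°) = 52.52, so AM ≈ 7.25.
Step 2: By the inverse law of cosines on triangle JAM: cos(∠JAM) = (14² + 7.25² − 14²) / (2·14·7.25) = 52.52/202.91 = 0.2588, so ∠JAM = 75°.

Therefore, the measure of angle ∠JAM = 75°.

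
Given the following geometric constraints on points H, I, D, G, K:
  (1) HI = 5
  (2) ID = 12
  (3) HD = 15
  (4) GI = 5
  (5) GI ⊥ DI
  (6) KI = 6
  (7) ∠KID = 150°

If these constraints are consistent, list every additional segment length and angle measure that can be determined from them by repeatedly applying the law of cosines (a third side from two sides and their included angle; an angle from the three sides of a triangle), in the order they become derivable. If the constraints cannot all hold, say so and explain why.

The constraints are consistent. Derivable facts, in order:
After 1 step:
- DG = 13
- DK ≈ 17.46
- ∠DHI = 45.04°
- ∠DIH = 117.82°
- ∠HDI = 17.15°
After 2 steps:
- ∠DGI = 67.38°
- ∠DKI = 20.1°
- ∠GDI = 22.62°
- ∠IDK = 9.9°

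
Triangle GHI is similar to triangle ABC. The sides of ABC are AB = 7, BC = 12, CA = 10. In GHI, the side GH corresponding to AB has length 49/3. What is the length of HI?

Similar triangles have proportional sides. Setting up the proportion:
GH / AB = HI / BC
49/3 / 7 = HI / 12
HI = 12 * 49/3 / 7 = 28.

28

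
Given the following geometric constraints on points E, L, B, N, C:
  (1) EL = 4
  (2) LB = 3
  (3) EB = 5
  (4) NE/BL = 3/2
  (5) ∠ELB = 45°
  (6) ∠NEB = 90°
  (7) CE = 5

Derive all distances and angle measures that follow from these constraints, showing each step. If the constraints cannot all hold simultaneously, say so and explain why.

These constraints are not satisfiable: (1), (2) and (3) fix all three sides of triangle ELB, so by the law of cosines cos(∠ELB) = (4² + 3² − 5²) / (2·4·3) = 0.0000, i.e. ∠ELB ≈ 90°, which contradicts (5) ∠ELB = 45°. No planar figure meets all of them, so nothing further can be derived.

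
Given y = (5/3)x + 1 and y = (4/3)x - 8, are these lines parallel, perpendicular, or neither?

Slope of line 1: m1 = 5/3
Slope of line 2: m2 = 4/3
For parallel lines we need equal slopes: 5/3 != 4/3.
For perpendicular lines we need m1*m2 = -1: (5/3)(4/3) = 20/9 != -1.
Since neither condition holds, the lines are neither parallel nor perpendicular.

Neither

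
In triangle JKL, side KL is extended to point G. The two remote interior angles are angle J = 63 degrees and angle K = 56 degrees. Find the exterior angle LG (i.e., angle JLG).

By the exterior angle theorem, an exterior angle of a triangle equals the sum of the two remote interior angles.
Exterior angle = angle J + angle K
Exterior angle = 63 + 56 = 119 degrees

119 degrees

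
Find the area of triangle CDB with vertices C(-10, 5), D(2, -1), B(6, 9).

Shoelace: Area = (1/2)|-10(-1-9) + 2(9-5) + 6(5--1)| = (1/2)(144) = 72

72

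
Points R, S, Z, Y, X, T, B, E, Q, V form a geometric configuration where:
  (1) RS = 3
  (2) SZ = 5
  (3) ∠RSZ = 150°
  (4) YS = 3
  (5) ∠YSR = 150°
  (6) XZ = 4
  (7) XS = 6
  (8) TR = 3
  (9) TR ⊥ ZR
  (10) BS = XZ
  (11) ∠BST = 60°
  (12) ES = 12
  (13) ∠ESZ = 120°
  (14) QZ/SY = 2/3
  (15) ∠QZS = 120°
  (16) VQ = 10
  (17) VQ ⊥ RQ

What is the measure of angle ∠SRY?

Step 1: By the law of cosines on triangle RSY: RY² = 3² + 3² − 2·3·3·cos(150°) = 33.59, so RY ≈ 5.8.
Step 2: By the inverse law of cosines on triangle SRY: cos(∠SRY) = (3² + 5.8² − 3²) / (2·3·5.8) = 33.59/34.77 = 0.9659, so ∠SRY = 15°.

Therefore, the measure of angle ∠SRY = 15°.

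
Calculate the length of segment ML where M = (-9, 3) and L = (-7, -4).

d = sqrt((-7 - -9)^2 + (-4 - 3)^2)
d = sqrt(2^2 + -7^2)
d = sqrt(4 + 49)
d = sqrt(53)

sqrt(53)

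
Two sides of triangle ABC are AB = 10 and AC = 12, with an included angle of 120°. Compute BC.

By the law of cosines: BC^2 = AB^2 + AC^2 - 2*AB*AC*cos(A)
BC^2 = 10^2 + 12^2 - 2*10*12*cos(120°)
BC^2 = 100 + 144 - 240*(-1/2)
BC^2 = 364
BC = 2*sqrt(91)

2*sqrt(91)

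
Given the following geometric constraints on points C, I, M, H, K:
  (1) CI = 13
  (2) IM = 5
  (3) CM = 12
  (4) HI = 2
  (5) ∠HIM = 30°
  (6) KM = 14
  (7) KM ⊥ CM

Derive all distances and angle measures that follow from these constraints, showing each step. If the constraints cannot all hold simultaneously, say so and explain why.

The constraints are consistent.

Step 1: From CM = 12, MK = 14, and ∠CMK = 90°, by the law of cosines:
  CK² = CM² + MK² - 2·CM·MK·cos(90°) = 144 + 196 - 0 = 340
  CK = 2·√85

Step 2: From MI = 5, IH = 2, and ∠MIH = 30°, by the law of cosines:
  MH² = MI² + IH² - 2·MI·IH·cos(30°) = 25 + 4 - 17.32 = 11.68
  MH ≈ 3.42

Step 3: From CI = 13, CM = 12, IM = 5, by the inverse law of cosines:
  cos(∠ICM) = (CI² + CM² - IM²) / (2·CI·CM)
  ∠ICM = 22.62°

Step 4: From IC = 13, IM = 5, CM = 12, by the inverse law of cosines:
  cos(∠CIM) = (IC² + IM² - CM²) / (2·IC·IM)
  ∠CIM = 67.38°

Step 5: From MC = 12, MI = 5, CI = 13, by the inverse law of cosines:
  cos(∠CMI) = (MC² + MI² - CI²) / (2·MC·MI)
  ∠CMI = 90°

Step 6: From CK = 2·√85, CM = 12, KM = 14, by the inverse law of cosines:
  cos(∠KCM) = (CK² + CM² - KM²) / (2·CK·CM)
  ∠KCM = 49.4°

Step 7: From MH = 3.42, MI = 5, HI = 2, by the inverse law of cosines:
  cos(∠HMI) = (MH² + MI² - HI²) / (2·MH·MI)
  ∠HMI = 17.01°

Step 8: From HI = 2, HM = 3.42, IM = 5, by the inverse law of cosines:
  cos(∠IHM) = (HI² + HM² - IM²) / (2·HI·HM)
  ∠IHM = 132.99°

Step 9: From KC = 2·√85, KM = 14, CM = 12, by the inverse law of cosines:
  cos(∠CKM) = (KC² + KM² - CM²) / (2·KC·KM)
  ∠CKM = 40.6°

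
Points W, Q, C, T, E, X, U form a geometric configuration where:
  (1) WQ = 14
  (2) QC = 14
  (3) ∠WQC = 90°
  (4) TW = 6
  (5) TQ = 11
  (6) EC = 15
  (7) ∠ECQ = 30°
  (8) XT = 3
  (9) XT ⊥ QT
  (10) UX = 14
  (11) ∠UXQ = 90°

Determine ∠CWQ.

Step 1: By the law of cosines on triangle WQC: WC² = 14² + 14² − 2·14·14·cos(90°) = 392, so WC = 14·√2.
Step 2: By the inverse law of cosines on triangle CWQ: cos(∠CWQ) = ((14·√2)² + 14² − 14²) / (2·14·√2·14) = 392/554.37 = 0.7071, so ∠CWQ = 45°.

Therefore, the measure of angle ∠CWQ = 45°.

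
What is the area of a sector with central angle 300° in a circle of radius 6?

Sector area = πr² × θ/360
= π × 6² × 5/6
= π × 36 × 5/6
= 30*pi

30*pi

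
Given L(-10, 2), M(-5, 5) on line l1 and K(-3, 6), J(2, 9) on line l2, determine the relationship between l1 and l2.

Slope of line 1: m1 = (5 - 2)/(-5 - -10) = 3/5 = 3/5
Slope of line 2: m2 = (9 - 6)/(2 - -3) = 3/5 = 3/5
m1 = m2, so the lines are parallel.

Parallel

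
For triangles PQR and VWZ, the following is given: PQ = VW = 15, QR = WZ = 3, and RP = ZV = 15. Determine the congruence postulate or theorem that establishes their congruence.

The given information matches SSS: All three pairs of corresponding sides are equal (Side-Side-Side).

SSS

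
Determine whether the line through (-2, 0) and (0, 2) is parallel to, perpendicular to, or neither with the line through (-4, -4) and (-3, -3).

Slope of line 1: m1 = (2 - 0)/(0 - -2) = 2/2 = 1
Slope of line 2: m2 = (-3 - -4)/(-3 - -4) = 1/1 = 1
Since m1 = m2 = 1, the lines are parallel.

Parallel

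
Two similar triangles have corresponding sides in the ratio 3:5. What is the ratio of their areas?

Area ratio = (side ratio)^2 = (3/5)^2 = 9:25.

9:25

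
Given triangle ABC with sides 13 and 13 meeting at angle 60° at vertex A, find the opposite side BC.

By the law of cosines: BC^2 = AB^2 + AC^2 - 2*AB*AC*cos(A)
BC^2 = 13^2 + 13^2 - 2*13*13*cos(60°)
BC^2 = 169 + 169 - 338*(1/2)
BC^2 = 169
BC = 13

13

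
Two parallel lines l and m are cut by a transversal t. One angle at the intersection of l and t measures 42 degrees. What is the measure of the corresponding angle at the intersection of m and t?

Corresponding angles formed by parallel lines and a transversal are equal.
The given angle is 42 degrees.
The corresponding angle = 42 degrees.

42 degrees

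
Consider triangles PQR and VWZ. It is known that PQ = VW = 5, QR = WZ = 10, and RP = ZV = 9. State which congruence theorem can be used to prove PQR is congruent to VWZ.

Consider the given information: PQ = VW = 5, QR = WZ = 10, and RP = ZV = 9
This is not AAS or HL: AAS requires two angles and a non-included side. HL only applies to right triangles with matching hypotenuse and leg.
The correct criterion is SSS. All three pairs of corresponding sides are equal (Side-Side-Side).

SSS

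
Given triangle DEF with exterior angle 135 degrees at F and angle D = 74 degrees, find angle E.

angle E = 135 - 74 = 61 degrees (exterior angle theorem).

61 degrees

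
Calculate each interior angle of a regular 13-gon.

Each interior angle of a regular n-gon is (n - 2) * 180 / n.
For n = 13: (13 - 2) * 180 / 13 = 1980/13 = 1980/13 degrees.

1980/13 degrees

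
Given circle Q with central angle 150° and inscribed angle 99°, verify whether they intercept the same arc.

By the inscribed angle theorem, the inscribed angle for a central angle of 150° should be 150° / 2 = 75°.
The given inscribed angle is 99°, which does not equal 75°.
Therefore, no, they do not correspond to the same arc.

No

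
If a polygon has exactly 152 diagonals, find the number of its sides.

Using d = n(n - 3)/2, we solve 152 = n(n - 3)/2.
So n(n - 3) = 304.
Testing n = 19: 19 * 16 = 304 = 304. Correct.
The polygon has 19 sides.

19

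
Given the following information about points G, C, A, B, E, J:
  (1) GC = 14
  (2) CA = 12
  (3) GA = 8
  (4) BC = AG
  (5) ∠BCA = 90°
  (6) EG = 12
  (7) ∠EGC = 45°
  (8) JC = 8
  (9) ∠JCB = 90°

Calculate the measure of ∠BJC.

From the given relations: BC = AG = 8.
Step 1: By the law of cosines on triangle JCB: JB² = 8² + 8² − 2·8·8·cos(90°) = 128, so JB = 8·√2.
Step 2: By the inverse law of cosines on triangle BJC: cos(∠BJC) = ((8·√2)² + 8² − 8²) / (2·8·√2·8) = 128/181.02 = 0.7071, so ∠BJC = 45°.

Therefore, the measure of angle ∠BJC = 45°.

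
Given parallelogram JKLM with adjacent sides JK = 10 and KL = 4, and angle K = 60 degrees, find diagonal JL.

The diagonal of a parallelogram can be found by treating two adjacent sides and the diagonal as a triangle.
Applying the law of cosines with sides 10, 4 and included angle 60°:
d^2 = 100 + 16 - 80*cos(60°) = 76
d = 2*sqrt(19)

2*sqrt(19)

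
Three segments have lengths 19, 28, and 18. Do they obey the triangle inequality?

Yes.
The triangle inequality requires that the sum of any two sides exceeds the third.
Here 18 + 19 = 37 > 28, so the condition is met.

Yes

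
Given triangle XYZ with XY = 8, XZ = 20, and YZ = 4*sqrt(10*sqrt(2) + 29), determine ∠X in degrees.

By the inverse law of cosines: cos(X) = (XY² + XZ² - YZ²) / (2 × XY × XZ)
cos(X) = (8² + 20² - (4*sqrt(10*sqrt(2) + 29))²) / (2 × 8 × 20)
cos(X) = (64 + 400 - (160*sqrt(2) + 464)) / 320
cos(X) = -sqrt(2)/2
X = arccos(-sqrt(2)/2) = 135°

135°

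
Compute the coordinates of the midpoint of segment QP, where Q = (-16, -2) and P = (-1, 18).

The midpoint is the average of the coordinates:
x: (-16 + -1)/2 = -17/2
y: (-2 + 18)/2 = 8
Midpoint = (-17/2, 8)

(-17/2, 8)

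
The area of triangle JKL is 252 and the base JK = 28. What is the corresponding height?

Area = (1/2) * base * height
height = 2 * Area / base
height = 2 * 252 / 28
height = 504 / 28
height = 18

18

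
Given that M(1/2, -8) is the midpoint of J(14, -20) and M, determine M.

Using the midpoint formula: M = ((x1 + x2)/2, (y1 + y2)/2)
We know M = (1/2, -8) and J = (14, -20)
For x: 1/2 = (14 + x2)/2, so x2 = 2*1/2 - 14 = -13
For y: -8 = (-20 + y2)/2, so y2 = 2*-8 - -20 = 4
M = (-13, 4)

(-13, 4)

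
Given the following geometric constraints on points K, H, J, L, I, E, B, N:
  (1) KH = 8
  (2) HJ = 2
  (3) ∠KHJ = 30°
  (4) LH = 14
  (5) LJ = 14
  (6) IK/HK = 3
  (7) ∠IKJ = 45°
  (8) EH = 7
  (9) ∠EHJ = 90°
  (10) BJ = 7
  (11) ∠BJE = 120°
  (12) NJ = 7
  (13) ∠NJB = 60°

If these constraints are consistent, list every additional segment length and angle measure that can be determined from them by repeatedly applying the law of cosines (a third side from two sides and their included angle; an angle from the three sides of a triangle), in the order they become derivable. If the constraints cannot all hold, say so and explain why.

The constraints are consistent. Derivable facts, in order:
After 1 step:
- BN = 7
- JE = √53
- KJ ≈ 6.35
- ∠HJL = 85.9°
- ∠HLJ = 8.19°
- ∠JHL = 85.9°
After 2 steps:
- EB ≈ 12.37
- JI ≈ 20.02
- ∠BNJ = 60°
- ∠EJH = 74.05°
- ∠HEJ = 15.95°
- ∠HJK = 140.94°
- ∠HKJ = 9.06°
- ∠JBN = 60°
After 3 steps:
- ∠BEJ = 29.35°
- ∠EBJ = 30.65°
- ∠IJK = 122.05°
- ∠JIK = 12.95°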